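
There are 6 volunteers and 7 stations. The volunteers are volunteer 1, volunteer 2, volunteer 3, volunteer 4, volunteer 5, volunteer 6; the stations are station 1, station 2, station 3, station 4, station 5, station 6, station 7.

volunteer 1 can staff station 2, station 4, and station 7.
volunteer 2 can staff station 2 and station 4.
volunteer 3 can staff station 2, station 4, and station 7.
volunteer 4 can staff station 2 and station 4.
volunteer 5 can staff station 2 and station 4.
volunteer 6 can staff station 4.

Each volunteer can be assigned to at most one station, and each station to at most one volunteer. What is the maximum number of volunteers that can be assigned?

One maximum matching: volunteer 1-station 7, volunteer 2-station 4, volunteer 3-station 2.
The set {volunteer 1, volunteer 2, volunteer 3, volunteer 4, volunteer 5, volunteer 6} has only 3 neighbours ({station 2, station 4, station 7}), so by Hall's theorem at most 3 of the 6 volunteers can be matched.

3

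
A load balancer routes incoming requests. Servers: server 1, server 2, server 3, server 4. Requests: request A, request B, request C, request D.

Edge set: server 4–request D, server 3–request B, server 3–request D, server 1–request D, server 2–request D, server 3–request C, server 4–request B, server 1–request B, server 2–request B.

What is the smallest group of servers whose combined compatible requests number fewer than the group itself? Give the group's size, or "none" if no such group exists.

Take S = {server 1, server 2, server 4}. Its neighbourhood is {request B, request D}, so |N(S)| = 2 < |S| = 3.
Every subset of size less than 3 has at least as many neighbours as members, so 3 is the minimum.

3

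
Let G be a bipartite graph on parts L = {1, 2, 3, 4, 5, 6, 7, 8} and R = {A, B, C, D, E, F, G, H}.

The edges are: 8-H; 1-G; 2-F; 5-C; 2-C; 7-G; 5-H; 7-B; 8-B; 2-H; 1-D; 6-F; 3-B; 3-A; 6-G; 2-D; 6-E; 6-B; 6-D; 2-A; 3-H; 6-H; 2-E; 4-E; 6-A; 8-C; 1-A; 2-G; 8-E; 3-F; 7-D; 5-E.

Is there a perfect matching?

Yes

For example, pair 1-D, 2-H, 3-F, 4-E, 5-C, 6-A, 7-G, 8-B.
Every left vertex is matched, so this is a perfect matching.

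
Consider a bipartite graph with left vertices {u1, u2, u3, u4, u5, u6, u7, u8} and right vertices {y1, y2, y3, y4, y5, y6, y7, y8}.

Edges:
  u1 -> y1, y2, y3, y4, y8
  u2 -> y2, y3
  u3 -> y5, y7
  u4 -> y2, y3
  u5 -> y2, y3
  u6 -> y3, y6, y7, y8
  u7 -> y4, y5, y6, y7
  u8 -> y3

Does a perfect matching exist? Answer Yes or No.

The set {u2, u4, u5, u8} has only 2 neighbours ({y2, y3}), so by Hall's theorem at most 6 of the 8 left vertices can be matched.
Hence no matching covers every left vertex.

No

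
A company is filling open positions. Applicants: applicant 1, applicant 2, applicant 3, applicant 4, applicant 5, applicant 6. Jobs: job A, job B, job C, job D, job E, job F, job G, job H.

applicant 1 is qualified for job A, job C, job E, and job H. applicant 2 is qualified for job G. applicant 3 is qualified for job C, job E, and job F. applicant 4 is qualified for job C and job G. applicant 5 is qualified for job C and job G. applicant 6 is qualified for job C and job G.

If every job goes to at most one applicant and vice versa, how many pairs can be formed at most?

One maximum matching: applicant 1-job A, applicant 2-job G, applicant 3-job F, applicant 4-job C.
The set {applicant 2, applicant 4, applicant 5, applicant 6} has only 2 neighbours ({job C, job G}), so by Hall's theorem at most 4 of the 6 applicants can be matched.

4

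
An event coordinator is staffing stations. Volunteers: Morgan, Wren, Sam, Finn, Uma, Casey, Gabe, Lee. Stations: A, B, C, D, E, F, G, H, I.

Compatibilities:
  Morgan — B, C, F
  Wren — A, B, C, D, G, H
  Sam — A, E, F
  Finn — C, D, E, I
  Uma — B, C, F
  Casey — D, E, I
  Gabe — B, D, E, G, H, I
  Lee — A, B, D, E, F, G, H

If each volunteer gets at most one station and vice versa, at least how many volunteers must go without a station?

0

A valid assignment of size 8: Morgan–F, Wren–H, Sam–A, Finn–C, Uma–B, Casey–D, Gabe–E, Lee–G.
This saturates every volunteer, so 8 is the maximum.
That matches 8 of the 8, leaving 0 unmatched; no matching can do better.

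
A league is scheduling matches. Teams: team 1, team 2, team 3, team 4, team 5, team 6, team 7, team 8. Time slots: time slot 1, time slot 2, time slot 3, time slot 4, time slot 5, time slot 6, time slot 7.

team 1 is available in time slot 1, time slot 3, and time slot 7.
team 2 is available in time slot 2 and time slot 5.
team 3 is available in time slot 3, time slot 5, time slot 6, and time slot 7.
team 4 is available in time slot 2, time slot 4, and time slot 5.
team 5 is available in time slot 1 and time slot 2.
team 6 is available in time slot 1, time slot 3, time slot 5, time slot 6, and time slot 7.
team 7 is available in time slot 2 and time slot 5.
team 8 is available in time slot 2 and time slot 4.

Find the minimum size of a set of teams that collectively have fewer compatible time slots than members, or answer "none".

4

Take S = {team 2, team 4, team 7, team 8}. Its neighbourhood is {time slot 2, time slot 4, time slot 5}, so |N(S)| = 3 < |S| = 4.
Every subset of size less than 4 has at least as many neighbours as members, so 4 is the minimum.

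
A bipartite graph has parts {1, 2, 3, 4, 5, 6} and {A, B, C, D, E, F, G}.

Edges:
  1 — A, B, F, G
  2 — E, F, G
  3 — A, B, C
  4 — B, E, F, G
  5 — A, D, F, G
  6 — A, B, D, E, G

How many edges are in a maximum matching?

A valid assignment of size 6: 1→F, 2→E, 3→C, 4→B, 5→D, 6→G.
All 6 left vertices are matched, so no larger matching exists.

6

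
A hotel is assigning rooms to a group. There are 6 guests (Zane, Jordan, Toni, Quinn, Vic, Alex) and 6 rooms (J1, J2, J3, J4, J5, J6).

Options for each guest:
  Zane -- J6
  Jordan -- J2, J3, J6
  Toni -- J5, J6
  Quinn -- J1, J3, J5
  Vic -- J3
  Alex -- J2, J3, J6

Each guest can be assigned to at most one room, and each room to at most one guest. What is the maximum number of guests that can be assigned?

A valid assignment of size 5: Zane–J6, Jordan–J2, Toni–J5, Quinn–J1, Vic–J3.
The set {Zane, Jordan, Vic, Alex} has only 3 neighbours ({J2, J3, J6}), so by Hall's theorem at most 5 of the 6 guests can be matched.

5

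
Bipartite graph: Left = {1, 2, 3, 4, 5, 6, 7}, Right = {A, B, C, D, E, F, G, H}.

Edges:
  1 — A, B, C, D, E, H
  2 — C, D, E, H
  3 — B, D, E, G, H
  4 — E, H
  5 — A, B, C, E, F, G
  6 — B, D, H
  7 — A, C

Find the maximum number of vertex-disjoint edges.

For example, pair 1-B, 2-E, 3-G, 4-H, 5-A, 6-D, 7-C.
This saturates every left vertex, so 7 is the maximum.

7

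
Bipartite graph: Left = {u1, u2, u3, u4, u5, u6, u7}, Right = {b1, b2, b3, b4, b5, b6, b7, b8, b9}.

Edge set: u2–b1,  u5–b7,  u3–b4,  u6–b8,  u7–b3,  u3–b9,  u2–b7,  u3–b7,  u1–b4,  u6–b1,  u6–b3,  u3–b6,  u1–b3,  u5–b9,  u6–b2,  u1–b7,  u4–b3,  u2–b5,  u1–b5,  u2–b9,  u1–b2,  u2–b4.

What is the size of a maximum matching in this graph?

6

A valid assignment of size 6: u1-b5, u2-b1, u3-b6, u4-b3, u5-b7, u6-b8.
The set {u4, u7} has only 1 neighbour ({b3}), so by Hall's theorem at most 6 of the 7 left vertices can be matched.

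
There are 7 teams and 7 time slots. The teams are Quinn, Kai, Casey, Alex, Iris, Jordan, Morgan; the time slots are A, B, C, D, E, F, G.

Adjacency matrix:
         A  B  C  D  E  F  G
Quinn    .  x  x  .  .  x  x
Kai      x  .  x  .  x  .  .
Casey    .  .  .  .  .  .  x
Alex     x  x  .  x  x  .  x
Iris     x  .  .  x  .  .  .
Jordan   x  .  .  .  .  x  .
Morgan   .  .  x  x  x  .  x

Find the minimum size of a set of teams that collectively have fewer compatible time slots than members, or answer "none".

A matching saturating every team exists, for instance Quinn→B, Kai→C, Casey→G, Alex→A, Iris→D, Jordan→F, Morgan→E.
By Hall's marriage theorem, this means |N(S)| ≥ |S| for every subset S, so no violating subset exists.

none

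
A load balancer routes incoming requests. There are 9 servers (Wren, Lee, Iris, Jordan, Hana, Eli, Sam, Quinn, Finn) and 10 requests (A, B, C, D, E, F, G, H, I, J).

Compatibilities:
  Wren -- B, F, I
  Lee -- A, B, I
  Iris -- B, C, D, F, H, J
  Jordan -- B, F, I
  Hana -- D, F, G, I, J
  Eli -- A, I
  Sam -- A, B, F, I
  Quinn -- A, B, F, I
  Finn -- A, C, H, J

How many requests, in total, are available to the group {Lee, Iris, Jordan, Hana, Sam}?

9

The union of neighbours of {Lee, Iris, Jordan, Hana, Sam} is {A, B, C, D, F, G, H, I, J}, which has 9 elements.
Since |N(S)| = 9 ≥ |S| = 5, Hall's condition holds for this subset.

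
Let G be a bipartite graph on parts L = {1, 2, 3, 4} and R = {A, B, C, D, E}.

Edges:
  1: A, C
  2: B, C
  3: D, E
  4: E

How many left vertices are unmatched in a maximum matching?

0

A valid assignment of size 4: 1-C, 2-B, 3-D, 4-E.
All 4 left vertices are matched, so no larger matching exists.
That matches 4 of the 4, leaving 0 unmatched; no matching can do better.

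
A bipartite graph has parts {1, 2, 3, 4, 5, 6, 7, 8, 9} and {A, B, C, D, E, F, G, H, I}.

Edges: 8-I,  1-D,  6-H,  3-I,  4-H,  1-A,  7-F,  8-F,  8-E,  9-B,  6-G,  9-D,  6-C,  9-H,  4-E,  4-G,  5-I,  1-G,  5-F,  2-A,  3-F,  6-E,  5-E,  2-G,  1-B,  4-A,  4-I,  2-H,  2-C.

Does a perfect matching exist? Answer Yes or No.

No

The set {3, 5, 7, 8} has only 3 neighbours ({E, F, I}), so by Hall's theorem at most 8 of the 9 left vertices can be matched.
Hence no matching covers every left vertex.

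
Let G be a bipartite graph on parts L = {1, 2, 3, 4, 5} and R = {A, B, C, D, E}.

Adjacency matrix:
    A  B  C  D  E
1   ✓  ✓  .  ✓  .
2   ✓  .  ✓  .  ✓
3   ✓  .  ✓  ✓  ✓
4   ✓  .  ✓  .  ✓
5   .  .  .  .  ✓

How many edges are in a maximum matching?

One maximum matching: 1–B, 2–A, 3–D, 4–C, 5–E.
All 5 left vertices are matched, so no larger matching exists.

5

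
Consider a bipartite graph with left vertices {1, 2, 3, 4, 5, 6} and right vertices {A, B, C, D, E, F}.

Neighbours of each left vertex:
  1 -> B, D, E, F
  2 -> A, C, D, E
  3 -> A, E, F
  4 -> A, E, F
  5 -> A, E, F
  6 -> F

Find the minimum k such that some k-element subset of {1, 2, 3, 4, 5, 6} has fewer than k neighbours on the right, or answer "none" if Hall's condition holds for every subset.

4

Take S = {3, 4, 5, 6}. Its neighbourhood is {A, E, F}, so |N(S)| = 3 < |S| = 4.
Every subset of size less than 4 has at least as many neighbours as members, so 4 is the minimum.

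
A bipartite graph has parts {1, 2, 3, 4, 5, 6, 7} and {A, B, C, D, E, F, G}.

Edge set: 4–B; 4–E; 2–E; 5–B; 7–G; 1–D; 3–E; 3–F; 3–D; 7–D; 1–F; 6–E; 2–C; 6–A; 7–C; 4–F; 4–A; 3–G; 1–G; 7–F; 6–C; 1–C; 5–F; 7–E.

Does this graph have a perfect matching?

Yes

For example, pair 1–D, 2–C, 3–E, 4–B, 5–F, 6–A, 7–G.
All 7 left vertices are covered.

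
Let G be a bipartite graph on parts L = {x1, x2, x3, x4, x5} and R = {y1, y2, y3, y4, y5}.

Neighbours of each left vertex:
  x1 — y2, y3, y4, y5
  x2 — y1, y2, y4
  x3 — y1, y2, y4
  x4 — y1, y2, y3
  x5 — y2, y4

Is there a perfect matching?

Yes

A valid assignment of size 5: x1→y5, x2→y1, x3→y4, x4→y3, x5→y2.
All 5 left vertices are covered.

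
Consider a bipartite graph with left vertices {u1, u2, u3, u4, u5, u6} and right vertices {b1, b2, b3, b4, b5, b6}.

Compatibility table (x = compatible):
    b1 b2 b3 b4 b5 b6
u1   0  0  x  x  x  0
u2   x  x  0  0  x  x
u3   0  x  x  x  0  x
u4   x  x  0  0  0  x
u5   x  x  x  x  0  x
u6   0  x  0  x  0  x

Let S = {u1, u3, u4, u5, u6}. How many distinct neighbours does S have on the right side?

The union of neighbours of {u1, u3, u4, u5, u6} is {b1, b2, b3, b4, b5, b6}, which has 6 elements.
Since |N(S)| = 6 ≥ |S| = 5, Hall's condition holds for this subset.

6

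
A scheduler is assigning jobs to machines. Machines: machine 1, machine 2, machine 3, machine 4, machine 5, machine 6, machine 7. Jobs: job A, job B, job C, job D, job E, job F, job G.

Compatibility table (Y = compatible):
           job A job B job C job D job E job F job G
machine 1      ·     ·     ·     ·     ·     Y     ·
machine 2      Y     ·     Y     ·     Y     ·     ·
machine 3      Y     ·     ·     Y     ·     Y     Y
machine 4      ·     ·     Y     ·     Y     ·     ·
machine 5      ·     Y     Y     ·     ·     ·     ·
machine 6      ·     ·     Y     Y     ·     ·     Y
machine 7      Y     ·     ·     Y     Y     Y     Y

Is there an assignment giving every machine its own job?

One maximum matching: machine 1-job F, machine 2-job E, machine 3-job A, machine 4-job C, machine 5-job B, machine 6-job G, machine 7-job D.
All 7 machines are covered.

Yes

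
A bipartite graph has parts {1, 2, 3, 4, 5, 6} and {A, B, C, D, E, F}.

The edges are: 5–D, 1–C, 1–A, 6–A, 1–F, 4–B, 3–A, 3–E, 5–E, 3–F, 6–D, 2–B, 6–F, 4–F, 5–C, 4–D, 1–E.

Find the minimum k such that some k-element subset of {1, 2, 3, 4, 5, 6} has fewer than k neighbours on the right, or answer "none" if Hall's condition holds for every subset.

A matching saturating every left vertex exists, for instance 1→A, 2→B, 3→E, 4→D, 5→C, 6→F.
By Hall's marriage theorem, this means |N(S)| ≥ |S| for every subset S, so no violating subset exists.

none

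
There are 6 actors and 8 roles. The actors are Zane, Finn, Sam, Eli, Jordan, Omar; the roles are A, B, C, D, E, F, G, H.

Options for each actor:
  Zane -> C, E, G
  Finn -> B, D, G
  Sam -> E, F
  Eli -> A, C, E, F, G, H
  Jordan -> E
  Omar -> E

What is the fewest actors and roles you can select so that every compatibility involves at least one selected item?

5

{Zane, Finn, Sam, Eli, E} is a vertex cover of size 5: every edge has an endpoint in this set.
No smaller cover exists because Zane–C, Finn–B, Sam–F, Eli–G, Jordan–E is a matching of size 5, and a cover must include an endpoint of each of these disjoint edges (König's theorem).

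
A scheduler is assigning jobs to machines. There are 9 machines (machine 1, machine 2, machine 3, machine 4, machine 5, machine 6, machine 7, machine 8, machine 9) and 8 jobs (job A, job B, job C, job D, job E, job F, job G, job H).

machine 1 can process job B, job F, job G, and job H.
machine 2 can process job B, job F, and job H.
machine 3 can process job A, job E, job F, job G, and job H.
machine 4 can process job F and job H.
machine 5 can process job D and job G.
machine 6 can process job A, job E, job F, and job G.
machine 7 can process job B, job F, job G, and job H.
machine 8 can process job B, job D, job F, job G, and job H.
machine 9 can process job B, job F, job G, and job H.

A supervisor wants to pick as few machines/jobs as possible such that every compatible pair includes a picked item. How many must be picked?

{machine 3, machine 6, job B, job D, job F, job G, job H} is a vertex cover of size 7: every edge has an endpoint in this set.
No smaller cover exists because machine 1–job F, machine 2–job B, machine 3–job A, machine 4–job H, machine 5–job D, machine 6–job E, machine 7–job G is a matching of size 7, and a cover must include an endpoint of each of these disjoint edges (König's theorem).

7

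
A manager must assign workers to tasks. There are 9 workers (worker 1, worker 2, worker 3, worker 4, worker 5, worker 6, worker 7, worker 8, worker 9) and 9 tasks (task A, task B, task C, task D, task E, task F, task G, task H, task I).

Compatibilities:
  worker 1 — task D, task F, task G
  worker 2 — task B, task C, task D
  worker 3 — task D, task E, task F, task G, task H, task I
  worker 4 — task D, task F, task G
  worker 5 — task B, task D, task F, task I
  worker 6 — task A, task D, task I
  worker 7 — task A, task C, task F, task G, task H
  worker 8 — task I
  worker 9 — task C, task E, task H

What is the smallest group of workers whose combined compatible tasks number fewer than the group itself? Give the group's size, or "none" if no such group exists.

none

A matching saturating every worker exists, for instance worker 1→task F, worker 2→task B, worker 3→task H, worker 4→task G, worker 5→task D, worker 6→task A, worker 7→task C, worker 8→task I, worker 9→task E.
By Hall's marriage theorem, this means |N(S)| ≥ |S| for every subset S, so no violating subset exists.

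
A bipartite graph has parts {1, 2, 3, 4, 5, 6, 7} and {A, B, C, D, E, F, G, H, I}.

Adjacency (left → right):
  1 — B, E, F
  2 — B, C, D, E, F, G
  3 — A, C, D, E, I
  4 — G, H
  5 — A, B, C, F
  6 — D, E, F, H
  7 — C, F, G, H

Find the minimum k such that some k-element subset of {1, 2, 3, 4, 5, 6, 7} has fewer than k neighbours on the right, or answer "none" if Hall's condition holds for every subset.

A matching saturating every left vertex exists, for instance 1→E, 2→G, 3→A, 4→H, 5→B, 6→D, 7→F.
By Hall's marriage theorem, this means |N(S)| ≥ |S| for every subset S, so no violating subset exists.

none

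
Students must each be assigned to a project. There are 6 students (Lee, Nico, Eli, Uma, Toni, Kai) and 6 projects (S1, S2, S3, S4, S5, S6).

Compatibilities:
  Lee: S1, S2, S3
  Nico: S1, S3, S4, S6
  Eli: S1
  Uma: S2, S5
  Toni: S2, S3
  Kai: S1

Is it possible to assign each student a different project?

The set {Eli, Kai} has only 1 neighbour ({S1}), so by Hall's theorem at most 5 of the 6 students can be matched.
Hence no matching covers every student.

No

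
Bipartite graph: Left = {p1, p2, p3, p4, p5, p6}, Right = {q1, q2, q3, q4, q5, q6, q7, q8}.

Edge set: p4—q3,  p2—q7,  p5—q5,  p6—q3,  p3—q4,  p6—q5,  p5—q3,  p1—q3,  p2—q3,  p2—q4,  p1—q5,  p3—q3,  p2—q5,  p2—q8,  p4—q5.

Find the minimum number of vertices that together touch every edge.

4

The 4 edges p1–q3, p2–q7, p3–q4, p4–q5 form a matching, so any vertex cover needs at least 4 vertices (one per matched edge).
Conversely {p2, p3, q3, q5} meets every edge and has exactly 4 vertices, so 4 is optimal.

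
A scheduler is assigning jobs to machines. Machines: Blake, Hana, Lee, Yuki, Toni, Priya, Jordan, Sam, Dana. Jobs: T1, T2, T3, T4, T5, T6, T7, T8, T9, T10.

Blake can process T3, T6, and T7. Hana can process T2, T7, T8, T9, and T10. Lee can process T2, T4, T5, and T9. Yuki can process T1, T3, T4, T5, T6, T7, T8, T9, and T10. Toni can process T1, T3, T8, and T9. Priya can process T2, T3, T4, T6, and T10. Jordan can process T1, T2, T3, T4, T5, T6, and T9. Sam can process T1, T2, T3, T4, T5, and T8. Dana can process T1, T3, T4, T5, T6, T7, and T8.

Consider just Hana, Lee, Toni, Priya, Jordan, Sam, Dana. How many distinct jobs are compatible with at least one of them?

The union of neighbours of {Hana, Lee, Toni, Priya, Jordan, Sam, Dana} is {T1, T2, T3, T4, T5, T6, T7, T8, T9, T10}, which has 10 elements.
Since |N(S)| = 10 ≥ |S| = 7, Hall's condition holds for this subset.

10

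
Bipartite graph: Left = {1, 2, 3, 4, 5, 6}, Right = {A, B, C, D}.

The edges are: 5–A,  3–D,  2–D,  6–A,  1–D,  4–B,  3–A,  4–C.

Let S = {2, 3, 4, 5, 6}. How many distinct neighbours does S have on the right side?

The union of neighbours of {2, 3, 4, 5, 6} is {A, B, C, D}, which has 4 elements.
Since |N(S)| = 4 < |S| = 5, Hall's condition fails for this subset.

4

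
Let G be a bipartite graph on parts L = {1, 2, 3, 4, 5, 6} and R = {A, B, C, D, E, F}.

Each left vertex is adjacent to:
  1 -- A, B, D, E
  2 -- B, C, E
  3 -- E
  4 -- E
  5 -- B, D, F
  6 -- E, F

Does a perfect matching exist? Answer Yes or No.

The set {3, 4} has only 1 neighbour ({E}), so by Hall's theorem at most 5 of the 6 left vertices can be matched.
Hence no matching covers every left vertex.

No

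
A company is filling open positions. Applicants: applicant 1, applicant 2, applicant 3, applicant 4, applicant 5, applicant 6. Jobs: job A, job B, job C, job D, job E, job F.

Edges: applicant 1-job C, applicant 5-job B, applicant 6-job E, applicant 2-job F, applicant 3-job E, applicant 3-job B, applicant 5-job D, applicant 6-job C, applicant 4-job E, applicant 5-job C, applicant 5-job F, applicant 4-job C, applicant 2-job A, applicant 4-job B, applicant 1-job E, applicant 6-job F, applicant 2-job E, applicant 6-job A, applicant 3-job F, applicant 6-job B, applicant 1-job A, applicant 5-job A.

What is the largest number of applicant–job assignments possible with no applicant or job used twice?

6

A valid assignment of size 6: applicant 1-job E, applicant 2-job A, applicant 3-job B, applicant 4-job C, applicant 5-job D, applicant 6-job F.
This saturates every applicant, so 6 is the maximum.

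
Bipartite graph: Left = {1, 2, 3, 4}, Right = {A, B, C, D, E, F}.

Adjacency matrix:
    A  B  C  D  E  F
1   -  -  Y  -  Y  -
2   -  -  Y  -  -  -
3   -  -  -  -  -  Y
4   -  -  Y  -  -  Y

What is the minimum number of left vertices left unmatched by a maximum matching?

For example, pair 1–E, 2–C, 3–F.
The set {2, 3, 4} has only 2 neighbours ({C, F}), so by Hall's theorem at most 3 of the 4 left vertices can be matched.
That matches 3 of the 4, leaving 1 unmatched; no matching can do better.

1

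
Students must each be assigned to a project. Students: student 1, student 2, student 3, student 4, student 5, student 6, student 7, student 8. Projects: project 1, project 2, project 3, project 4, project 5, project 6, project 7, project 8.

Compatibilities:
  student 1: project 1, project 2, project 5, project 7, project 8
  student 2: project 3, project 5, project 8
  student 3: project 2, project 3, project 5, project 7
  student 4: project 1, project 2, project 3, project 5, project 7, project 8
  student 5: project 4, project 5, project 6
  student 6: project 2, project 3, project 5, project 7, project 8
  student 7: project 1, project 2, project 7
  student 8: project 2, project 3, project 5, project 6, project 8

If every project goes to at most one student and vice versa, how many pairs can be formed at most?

8

One maximum matching: student 1–project 8, student 2–project 5, student 3–project 2, student 4–project 7, student 5–project 4, student 6–project 3, student 7–project 1, student 8–project 6.
All 8 students are matched, so no larger matching exists.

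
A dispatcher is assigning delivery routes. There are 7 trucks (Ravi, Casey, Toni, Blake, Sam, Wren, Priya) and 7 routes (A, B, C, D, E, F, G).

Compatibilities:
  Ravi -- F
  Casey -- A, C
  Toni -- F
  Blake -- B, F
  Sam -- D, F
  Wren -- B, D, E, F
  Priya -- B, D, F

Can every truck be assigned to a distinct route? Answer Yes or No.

No

The set {Ravi, Toni, Blake, Sam, Priya} has only 3 neighbours ({B, D, F}), so by Hall's theorem at most 5 of the 7 trucks can be matched.
Hence no matching covers every truck.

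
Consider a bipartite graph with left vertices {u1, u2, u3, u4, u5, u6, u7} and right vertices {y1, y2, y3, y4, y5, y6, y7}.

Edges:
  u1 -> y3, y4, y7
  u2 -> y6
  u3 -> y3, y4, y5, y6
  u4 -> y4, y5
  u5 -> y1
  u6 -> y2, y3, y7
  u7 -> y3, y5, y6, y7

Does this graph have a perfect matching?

Yes

One maximum matching: u1→y7, u2→y6, u3→y5, u4→y4, u5→y1, u6→y2, u7→y3.
Every left vertex is matched, so this is a perfect matching.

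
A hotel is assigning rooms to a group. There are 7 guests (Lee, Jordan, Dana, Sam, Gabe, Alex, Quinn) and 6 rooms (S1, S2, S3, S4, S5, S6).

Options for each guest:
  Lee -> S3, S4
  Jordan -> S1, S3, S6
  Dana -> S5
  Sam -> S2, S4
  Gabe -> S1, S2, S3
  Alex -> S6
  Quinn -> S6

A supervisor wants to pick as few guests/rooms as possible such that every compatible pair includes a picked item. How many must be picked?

6

{Lee, Jordan, Dana, Sam, Gabe, S6} is a vertex cover of size 6: every edge has an endpoint in this set.
No smaller cover exists because Lee–S4, Jordan–S3, Dana–S5, Sam–S2, Gabe–S1, Alex–S6 is a matching of size 6, and a cover must include an endpoint of each of these disjoint edges (König's theorem).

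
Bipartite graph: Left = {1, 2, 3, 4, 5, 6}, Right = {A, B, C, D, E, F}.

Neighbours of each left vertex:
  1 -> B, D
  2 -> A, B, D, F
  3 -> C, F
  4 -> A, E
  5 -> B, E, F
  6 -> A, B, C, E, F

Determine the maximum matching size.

For example, pair 1→D, 2→F, 3→C, 4→E, 5→B, 6→A.
This saturates every left vertex, so 6 is the maximum.

6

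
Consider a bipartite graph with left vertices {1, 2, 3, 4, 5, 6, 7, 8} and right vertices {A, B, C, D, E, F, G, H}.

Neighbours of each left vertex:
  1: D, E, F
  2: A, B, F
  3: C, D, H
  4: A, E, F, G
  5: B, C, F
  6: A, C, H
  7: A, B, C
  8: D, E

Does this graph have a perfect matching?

Yes

One maximum matching: 1-D, 2-A, 3-C, 4-G, 5-F, 6-H, 7-B, 8-E.
Every left vertex is matched, so this is a perfect matching.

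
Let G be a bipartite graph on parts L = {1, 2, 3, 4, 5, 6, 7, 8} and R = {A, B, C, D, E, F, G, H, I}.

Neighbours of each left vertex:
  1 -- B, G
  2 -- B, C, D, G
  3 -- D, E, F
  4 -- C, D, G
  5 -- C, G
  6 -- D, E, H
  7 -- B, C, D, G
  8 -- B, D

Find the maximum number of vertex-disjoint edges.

For example, pair 1-G, 2-B, 3-F, 4-D, 5-C, 6-E.
The set {1, 2, 4, 5, 7, 8} has only 4 neighbours ({B, C, D, G}), so by Hall's theorem at most 6 of the 8 left vertices can be matched.

6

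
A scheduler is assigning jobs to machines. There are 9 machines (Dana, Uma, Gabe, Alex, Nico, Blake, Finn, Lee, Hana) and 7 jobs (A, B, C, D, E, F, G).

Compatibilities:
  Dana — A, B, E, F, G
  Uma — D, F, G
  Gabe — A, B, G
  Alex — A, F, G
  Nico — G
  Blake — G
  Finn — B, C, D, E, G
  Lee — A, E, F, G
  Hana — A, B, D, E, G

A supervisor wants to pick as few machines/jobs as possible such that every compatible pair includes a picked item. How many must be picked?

A maximum matching has 7 edges (e.g. Dana–A, Uma–D, Gabe–B, Alex–F, Nico–G, Finn–C, Lee–E).
By König's theorem the minimum vertex cover has the same size. One such cover is {Finn, A, B, D, E, F, G}.

7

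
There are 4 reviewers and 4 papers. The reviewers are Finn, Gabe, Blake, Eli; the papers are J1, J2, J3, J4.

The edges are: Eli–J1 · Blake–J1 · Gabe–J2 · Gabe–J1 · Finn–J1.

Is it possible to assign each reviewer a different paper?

No

The set {Finn, Blake, Eli} has only 1 neighbour ({J1}), so by Hall's theorem at most 2 of the 4 reviewers can be matched.
Hence no matching covers every reviewer.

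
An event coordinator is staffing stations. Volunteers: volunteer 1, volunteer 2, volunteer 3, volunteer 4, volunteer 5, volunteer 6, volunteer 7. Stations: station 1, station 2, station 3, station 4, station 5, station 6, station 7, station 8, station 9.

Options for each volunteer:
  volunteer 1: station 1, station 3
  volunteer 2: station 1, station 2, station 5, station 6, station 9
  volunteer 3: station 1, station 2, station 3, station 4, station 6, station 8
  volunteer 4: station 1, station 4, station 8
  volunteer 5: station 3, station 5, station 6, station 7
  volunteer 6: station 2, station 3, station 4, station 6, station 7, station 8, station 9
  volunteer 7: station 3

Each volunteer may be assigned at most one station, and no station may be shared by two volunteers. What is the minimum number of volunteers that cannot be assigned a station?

One maximum matching: volunteer 1-station 1, volunteer 2-station 6, volunteer 3-station 8, volunteer 4-station 4, volunteer 5-station 7, volunteer 6-station 2, volunteer 7-station 3.
All 7 volunteers are matched, so no larger matching exists.
That matches 7 of the 7, leaving 0 unmatched; no matching can do better.

0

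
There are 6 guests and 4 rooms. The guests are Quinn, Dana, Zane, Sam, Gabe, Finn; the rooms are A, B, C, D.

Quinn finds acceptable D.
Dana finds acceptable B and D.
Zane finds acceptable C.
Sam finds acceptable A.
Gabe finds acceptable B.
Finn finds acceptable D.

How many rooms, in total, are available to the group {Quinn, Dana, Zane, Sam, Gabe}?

The union of neighbours of {Quinn, Dana, Zane, Sam, Gabe} is {A, B, C, D}, which has 4 elements.
Since |N(S)| = 4 < |S| = 5, Hall's condition fails for this subset.

4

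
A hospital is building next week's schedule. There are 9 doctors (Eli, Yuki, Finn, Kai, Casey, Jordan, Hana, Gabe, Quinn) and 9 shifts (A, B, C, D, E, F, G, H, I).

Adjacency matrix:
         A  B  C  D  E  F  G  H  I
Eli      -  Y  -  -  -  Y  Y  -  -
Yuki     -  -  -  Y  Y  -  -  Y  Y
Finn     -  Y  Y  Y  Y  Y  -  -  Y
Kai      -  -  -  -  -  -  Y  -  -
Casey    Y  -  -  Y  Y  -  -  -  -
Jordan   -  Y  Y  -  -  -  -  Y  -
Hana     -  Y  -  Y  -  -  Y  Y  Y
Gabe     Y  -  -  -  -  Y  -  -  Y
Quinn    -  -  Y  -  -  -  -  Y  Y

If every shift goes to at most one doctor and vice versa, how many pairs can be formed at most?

For example, pair Eli–F, Yuki–D, Finn–E, Kai–G, Casey–A, Jordan–B, Hana–H, Gabe–I, Quinn–C.
This saturates every doctor, so 9 is the maximum.

9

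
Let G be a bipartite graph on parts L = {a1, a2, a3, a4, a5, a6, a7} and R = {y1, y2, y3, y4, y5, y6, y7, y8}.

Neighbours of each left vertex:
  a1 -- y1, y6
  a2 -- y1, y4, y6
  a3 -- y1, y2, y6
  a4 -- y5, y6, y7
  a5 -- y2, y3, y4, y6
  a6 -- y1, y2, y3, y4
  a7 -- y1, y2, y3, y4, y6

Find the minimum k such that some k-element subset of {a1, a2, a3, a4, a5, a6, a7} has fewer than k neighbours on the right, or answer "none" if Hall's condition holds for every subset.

Take S = {a1, a2, a3, a5, a6, a7}. Its neighbourhood is {y1, y2, y3, y4, y6}, so |N(S)| = 5 < |S| = 6.
Every subset of size less than 6 has at least as many neighbours as members, so 6 is the minimum.

6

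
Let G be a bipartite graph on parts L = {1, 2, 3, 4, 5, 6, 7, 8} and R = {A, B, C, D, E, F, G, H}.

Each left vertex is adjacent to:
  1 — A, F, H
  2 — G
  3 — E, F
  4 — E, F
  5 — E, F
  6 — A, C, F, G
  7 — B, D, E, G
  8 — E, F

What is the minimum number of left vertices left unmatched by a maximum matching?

2

For example, pair 1–H, 2–G, 3–F, 4–E, 6–C, 7–B.
The set {3, 4, 5, 8} has only 2 neighbours ({E, F}), so by Hall's theorem at most 6 of the 8 left vertices can be matched.
That matches 6 of the 8, leaving 2 unmatched; no matching can do better.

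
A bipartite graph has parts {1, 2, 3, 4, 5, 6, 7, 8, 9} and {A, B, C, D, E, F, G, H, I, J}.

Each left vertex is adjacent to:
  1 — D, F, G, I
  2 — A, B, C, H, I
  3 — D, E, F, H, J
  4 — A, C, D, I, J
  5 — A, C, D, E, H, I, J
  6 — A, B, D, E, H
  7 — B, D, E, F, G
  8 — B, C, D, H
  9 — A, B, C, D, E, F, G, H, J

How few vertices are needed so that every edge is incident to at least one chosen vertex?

A maximum matching has 9 edges (e.g. 1–F, 2–H, 3–E, 4–D, 5–A, 6–B, 7–G, 8–C, 9–J).
By König's theorem the minimum vertex cover has the same size. One such cover is {1, 2, 3, 4, 5, 6, 7, 8, 9}.

9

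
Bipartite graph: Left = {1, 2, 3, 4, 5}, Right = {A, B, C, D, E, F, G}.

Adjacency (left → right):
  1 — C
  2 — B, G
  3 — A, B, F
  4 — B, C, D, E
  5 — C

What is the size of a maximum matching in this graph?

4

For example, pair 1–C, 2–G, 3–F, 4–B.
The set {1, 5} has only 1 neighbour ({C}), so by Hall's theorem at most 4 of the 5 left vertices can be matched.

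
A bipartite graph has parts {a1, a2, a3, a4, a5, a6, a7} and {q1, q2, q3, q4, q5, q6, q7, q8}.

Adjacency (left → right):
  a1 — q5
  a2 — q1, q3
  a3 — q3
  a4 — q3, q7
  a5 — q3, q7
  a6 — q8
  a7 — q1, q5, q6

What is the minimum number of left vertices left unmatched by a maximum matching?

1

A valid assignment of size 6: a1→q5, a2→q1, a3→q3, a4→q7, a6→q8, a7→q6.
The set {a3, a4, a5} has only 2 neighbours ({q3, q7}), so by Hall's theorem at most 6 of the 7 left vertices can be matched.
That matches 6 of the 7, leaving 1 unmatched; no matching can do better.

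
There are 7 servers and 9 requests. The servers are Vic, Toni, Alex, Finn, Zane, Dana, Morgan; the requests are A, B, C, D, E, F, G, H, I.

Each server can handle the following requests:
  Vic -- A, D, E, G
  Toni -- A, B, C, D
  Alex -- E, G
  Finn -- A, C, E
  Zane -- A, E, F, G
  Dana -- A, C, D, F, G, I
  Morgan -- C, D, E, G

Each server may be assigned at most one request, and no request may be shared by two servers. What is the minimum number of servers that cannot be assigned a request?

One maximum matching: Vic–D, Toni–B, Alex–G, Finn–C, Zane–F, Dana–A, Morgan–E.
All 7 servers are matched, so no larger matching exists.
That matches 7 of the 7, leaving 0 unmatched; no matching can do better.

0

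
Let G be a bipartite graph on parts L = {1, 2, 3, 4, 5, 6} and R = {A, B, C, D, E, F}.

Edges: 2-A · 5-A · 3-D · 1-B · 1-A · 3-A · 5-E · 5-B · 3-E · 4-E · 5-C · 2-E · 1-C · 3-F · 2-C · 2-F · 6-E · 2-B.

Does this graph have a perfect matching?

No

The set {4, 6} has only 1 neighbour ({E}), so by Hall's theorem at most 5 of the 6 left vertices can be matched.
Hence no matching covers every left vertex.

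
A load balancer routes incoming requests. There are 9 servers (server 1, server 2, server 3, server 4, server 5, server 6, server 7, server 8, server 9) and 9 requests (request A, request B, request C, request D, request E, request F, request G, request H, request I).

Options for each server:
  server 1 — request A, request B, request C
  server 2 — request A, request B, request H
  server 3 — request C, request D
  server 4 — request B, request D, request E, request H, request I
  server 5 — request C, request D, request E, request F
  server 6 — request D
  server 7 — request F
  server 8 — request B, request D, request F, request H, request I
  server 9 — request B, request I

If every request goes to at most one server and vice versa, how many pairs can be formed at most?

8

One maximum matching: server 1→request B, server 2→request A, server 3→request C, server 4→request I, server 5→request E, server 6→request D, server 7→request F, server 8→request H.
The set {server 1, server 2, server 3, server 4, server 5, server 6, server 7, server 8, server 9} has only 8 neighbours ({request A, request B, request C, request D, request E, request F, request H, request I}), so by Hall's theorem at most 8 of the 9 servers can be matched.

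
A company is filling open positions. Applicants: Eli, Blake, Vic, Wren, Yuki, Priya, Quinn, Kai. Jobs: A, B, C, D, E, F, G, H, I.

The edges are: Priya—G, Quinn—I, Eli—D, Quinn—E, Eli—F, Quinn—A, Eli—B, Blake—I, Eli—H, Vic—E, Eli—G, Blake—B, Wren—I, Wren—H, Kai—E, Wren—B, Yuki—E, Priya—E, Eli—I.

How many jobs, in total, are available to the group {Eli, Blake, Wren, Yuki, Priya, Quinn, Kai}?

8

The union of neighbours of {Eli, Blake, Wren, Yuki, Priya, Quinn, Kai} is {A, B, D, E, F, G, H, I}, which has 8 elements.
Since |N(S)| = 8 ≥ |S| = 7, Hall's condition holds for this subset.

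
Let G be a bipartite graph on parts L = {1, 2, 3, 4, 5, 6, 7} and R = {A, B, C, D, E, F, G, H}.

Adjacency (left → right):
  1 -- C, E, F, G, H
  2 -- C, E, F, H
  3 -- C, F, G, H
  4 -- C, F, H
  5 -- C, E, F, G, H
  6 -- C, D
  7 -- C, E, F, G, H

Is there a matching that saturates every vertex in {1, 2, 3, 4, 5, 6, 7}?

No

The set {1, 2, 3, 4, 5, 7} has only 5 neighbours ({C, E, F, G, H}), so by Hall's theorem at most 6 of the 7 left vertices can be matched.
Hence no matching covers every left vertex.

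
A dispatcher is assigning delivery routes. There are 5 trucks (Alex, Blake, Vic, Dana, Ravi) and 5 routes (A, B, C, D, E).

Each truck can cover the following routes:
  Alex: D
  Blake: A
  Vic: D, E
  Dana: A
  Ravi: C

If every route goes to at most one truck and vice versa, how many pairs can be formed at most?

A valid assignment of size 4: Alex–D, Blake–A, Vic–E, Ravi–C.
The set {Blake, Dana} has only 1 neighbour ({A}), so by Hall's theorem at most 4 of the 5 trucks can be matched.

4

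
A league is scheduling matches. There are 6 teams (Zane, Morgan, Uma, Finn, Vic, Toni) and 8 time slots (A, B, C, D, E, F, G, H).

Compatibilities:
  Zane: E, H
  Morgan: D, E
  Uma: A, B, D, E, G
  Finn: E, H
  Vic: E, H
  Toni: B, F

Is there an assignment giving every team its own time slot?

The set {Zane, Finn, Vic} has only 2 neighbours ({E, H}), so by Hall's theorem at most 5 of the 6 teams can be matched.
Hence no matching covers every team.

No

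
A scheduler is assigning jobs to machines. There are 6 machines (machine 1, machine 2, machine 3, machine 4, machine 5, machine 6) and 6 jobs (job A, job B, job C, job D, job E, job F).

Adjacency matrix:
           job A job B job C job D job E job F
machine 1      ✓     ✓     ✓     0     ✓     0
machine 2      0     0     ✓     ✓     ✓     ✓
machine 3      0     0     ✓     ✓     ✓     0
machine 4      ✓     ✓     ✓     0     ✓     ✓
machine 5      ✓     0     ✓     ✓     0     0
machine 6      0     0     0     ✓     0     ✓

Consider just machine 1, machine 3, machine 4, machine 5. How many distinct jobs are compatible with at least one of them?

6

The union of neighbours of {machine 1, machine 3, machine 4, machine 5} is {job A, job B, job C, job D, job E, job F}, which has 6 elements.
Since |N(S)| = 6 ≥ |S| = 4, Hall's condition holds for this subset.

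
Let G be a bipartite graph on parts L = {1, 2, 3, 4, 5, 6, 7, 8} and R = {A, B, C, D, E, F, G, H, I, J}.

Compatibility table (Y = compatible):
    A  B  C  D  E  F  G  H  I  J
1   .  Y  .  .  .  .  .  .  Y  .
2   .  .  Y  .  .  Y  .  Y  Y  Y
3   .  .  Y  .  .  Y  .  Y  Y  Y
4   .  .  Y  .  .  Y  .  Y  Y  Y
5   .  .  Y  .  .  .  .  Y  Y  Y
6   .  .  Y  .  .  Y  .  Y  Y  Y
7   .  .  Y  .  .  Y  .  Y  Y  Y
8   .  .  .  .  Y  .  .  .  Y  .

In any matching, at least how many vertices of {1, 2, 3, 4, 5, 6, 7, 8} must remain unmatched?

A valid assignment of size 7: 1–B, 2–I, 3–F, 4–H, 5–C, 6–J, 8–E.
The set {2, 3, 4, 5, 6, 7} has only 5 neighbours ({C, F, H, I, J}), so by Hall's theorem at most 7 of the 8 left vertices can be matched.
That matches 7 of the 8, leaving 1 unmatched; no matching can do better.

1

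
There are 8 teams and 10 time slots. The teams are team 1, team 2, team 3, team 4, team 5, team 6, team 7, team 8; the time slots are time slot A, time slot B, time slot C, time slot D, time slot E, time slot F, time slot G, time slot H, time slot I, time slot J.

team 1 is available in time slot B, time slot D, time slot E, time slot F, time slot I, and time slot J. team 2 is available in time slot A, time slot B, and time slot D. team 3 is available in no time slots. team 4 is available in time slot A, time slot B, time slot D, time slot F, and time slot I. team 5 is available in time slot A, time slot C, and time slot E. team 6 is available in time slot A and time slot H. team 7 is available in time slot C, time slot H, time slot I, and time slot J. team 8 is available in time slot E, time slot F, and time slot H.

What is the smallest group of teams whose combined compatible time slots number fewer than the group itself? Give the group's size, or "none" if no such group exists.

Take S = {team 3}. Its neighbourhood is {}, so |N(S)| = 0 < |S| = 1.

1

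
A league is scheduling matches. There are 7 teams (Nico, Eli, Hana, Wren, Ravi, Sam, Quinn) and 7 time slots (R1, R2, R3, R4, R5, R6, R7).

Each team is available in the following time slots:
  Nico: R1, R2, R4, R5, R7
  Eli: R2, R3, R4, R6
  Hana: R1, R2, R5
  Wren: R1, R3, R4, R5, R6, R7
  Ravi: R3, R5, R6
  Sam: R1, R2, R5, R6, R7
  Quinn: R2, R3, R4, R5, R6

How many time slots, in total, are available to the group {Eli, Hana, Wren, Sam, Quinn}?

The union of neighbours of {Eli, Hana, Wren, Sam, Quinn} is {R1, R2, R3, R4, R5, R6, R7}, which has 7 elements.
Since |N(S)| = 7 ≥ |S| = 5, Hall's condition holds for this subset.

7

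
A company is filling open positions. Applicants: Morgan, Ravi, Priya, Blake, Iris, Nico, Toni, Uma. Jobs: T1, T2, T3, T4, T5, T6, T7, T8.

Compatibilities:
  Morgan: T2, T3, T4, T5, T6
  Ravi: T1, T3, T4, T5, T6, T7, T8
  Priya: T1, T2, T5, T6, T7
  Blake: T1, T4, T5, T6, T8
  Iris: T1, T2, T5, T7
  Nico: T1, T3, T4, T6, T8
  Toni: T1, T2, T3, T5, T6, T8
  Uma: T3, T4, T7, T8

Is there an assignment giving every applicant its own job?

A valid assignment of size 8: Morgan–T6, Ravi–T1, Priya–T7, Blake–T4, Iris–T2, Nico–T3, Toni–T5, Uma–T8.
Every applicant is matched, so this is a perfect matching.

Yes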